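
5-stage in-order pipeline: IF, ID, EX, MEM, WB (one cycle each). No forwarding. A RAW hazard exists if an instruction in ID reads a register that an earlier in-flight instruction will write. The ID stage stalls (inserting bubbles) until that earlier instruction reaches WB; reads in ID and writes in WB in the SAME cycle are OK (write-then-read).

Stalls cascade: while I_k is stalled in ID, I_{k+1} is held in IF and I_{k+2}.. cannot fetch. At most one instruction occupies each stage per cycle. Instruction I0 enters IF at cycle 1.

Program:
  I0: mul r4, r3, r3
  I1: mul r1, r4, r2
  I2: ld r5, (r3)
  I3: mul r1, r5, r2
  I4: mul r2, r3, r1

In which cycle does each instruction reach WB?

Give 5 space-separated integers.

I0 mul r4 <- r3,r3: IF@1 ID@2 stall=0 (-) EX@3 MEM@4 WB@5
I1 mul r1 <- r4,r2: IF@2 ID@3 stall=2 (RAW on I0.r4 (WB@5)) EX@6 MEM@7 WB@8
I2 ld r5 <- r3: IF@3 ID@6 stall=0 (-) EX@7 MEM@8 WB@9
I3 mul r1 <- r5,r2: IF@6 ID@7 stall=2 (RAW on I2.r5 (WB@9)) EX@10 MEM@11 WB@12
I4 mul r2 <- r3,r1: IF@7 ID@10 stall=2 (RAW on I3.r1 (WB@12)) EX@13 MEM@14 WB@15

Answer: 5 8 9 12 15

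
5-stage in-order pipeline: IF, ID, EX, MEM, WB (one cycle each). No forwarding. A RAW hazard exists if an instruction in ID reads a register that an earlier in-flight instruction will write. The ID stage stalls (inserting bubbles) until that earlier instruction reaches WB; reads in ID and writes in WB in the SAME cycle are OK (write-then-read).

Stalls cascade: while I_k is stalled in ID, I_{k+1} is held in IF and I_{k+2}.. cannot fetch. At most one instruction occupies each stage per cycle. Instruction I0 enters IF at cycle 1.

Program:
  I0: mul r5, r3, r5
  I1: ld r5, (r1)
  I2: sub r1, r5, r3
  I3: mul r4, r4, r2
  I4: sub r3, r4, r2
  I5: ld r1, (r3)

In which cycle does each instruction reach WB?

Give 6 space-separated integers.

I0 mul r5 <- r3,r5: IF@1 ID@2 stall=0 (-) EX@3 MEM@4 WB@5
I1 ld r5 <- r1: IF@2 ID@3 stall=0 (-) EX@4 MEM@5 WB@6
I2 sub r1 <- r5,r3: IF@3 ID@4 stall=2 (RAW on I1.r5 (WB@6)) EX@7 MEM@8 WB@9
I3 mul r4 <- r4,r2: IF@4 ID@7 stall=0 (-) EX@8 MEM@9 WB@10
I4 sub r3 <- r4,r2: IF@7 ID@8 stall=2 (RAW on I3.r4 (WB@10)) EX@11 MEM@12 WB@13
I5 ld r1 <- r3: IF@8 ID@11 stall=2 (RAW on I4.r3 (WB@13)) EX@14 MEM@15 WB@16

Answer: 5 6 9 10 13 16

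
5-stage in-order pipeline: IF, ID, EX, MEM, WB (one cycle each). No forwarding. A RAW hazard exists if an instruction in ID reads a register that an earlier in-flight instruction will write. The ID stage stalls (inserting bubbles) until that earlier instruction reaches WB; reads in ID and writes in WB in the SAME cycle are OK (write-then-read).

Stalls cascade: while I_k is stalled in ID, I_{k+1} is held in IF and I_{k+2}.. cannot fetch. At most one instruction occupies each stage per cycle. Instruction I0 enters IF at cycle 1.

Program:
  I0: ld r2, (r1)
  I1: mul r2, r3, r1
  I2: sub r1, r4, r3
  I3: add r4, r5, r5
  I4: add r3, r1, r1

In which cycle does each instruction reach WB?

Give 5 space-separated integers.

I0 ld r2 <- r1: IF@1 ID@2 stall=0 (-) EX@3 MEM@4 WB@5
I1 mul r2 <- r3,r1: IF@2 ID@3 stall=0 (-) EX@4 MEM@5 WB@6
I2 sub r1 <- r4,r3: IF@3 ID@4 stall=0 (-) EX@5 MEM@6 WB@7
I3 add r4 <- r5,r5: IF@4 ID@5 stall=0 (-) EX@6 MEM@7 WB@8
I4 add r3 <- r1,r1: IF@5 ID@6 stall=1 (RAW on I2.r1 (WB@7)) EX@8 MEM@9 WB@10

Answer: 5 6 7 8 10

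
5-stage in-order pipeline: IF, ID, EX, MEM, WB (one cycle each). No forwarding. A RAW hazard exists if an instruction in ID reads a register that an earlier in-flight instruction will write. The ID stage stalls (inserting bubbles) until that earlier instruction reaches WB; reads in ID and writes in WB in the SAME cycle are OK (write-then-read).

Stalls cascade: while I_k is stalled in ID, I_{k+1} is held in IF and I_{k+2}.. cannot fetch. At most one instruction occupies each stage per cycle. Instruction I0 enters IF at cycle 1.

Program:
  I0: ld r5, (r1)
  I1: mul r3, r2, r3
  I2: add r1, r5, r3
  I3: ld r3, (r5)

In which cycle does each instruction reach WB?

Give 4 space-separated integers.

I0 ld r5 <- r1: IF@1 ID@2 stall=0 (-) EX@3 MEM@4 WB@5
I1 mul r3 <- r2,r3: IF@2 ID@3 stall=0 (-) EX@4 MEM@5 WB@6
I2 add r1 <- r5,r3: IF@3 ID@4 stall=2 (RAW on I1.r3 (WB@6)) EX@7 MEM@8 WB@9
I3 ld r3 <- r5: IF@4 ID@7 stall=0 (-) EX@8 MEM@9 WB@10

Answer: 5 6 9 10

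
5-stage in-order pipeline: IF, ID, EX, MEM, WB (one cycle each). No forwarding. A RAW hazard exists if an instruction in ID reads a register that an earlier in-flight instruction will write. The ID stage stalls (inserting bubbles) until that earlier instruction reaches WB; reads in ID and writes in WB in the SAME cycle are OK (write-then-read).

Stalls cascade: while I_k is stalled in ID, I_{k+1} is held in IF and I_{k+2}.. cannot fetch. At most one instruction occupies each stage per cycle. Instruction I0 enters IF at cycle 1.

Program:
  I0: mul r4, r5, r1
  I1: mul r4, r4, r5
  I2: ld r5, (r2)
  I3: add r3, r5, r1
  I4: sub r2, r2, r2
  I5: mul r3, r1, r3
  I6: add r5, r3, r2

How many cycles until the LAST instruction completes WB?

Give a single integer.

Answer: 18

Derivation:
I0 mul r4 <- r5,r1: IF@1 ID@2 stall=0 (-) EX@3 MEM@4 WB@5
I1 mul r4 <- r4,r5: IF@2 ID@3 stall=2 (RAW on I0.r4 (WB@5)) EX@6 MEM@7 WB@8
I2 ld r5 <- r2: IF@3 ID@6 stall=0 (-) EX@7 MEM@8 WB@9
I3 add r3 <- r5,r1: IF@6 ID@7 stall=2 (RAW on I2.r5 (WB@9)) EX@10 MEM@11 WB@12
I4 sub r2 <- r2,r2: IF@7 ID@10 stall=0 (-) EX@11 MEM@12 WB@13
I5 mul r3 <- r1,r3: IF@10 ID@11 stall=1 (RAW on I3.r3 (WB@12)) EX@13 MEM@14 WB@15
I6 add r5 <- r3,r2: IF@11 ID@13 stall=2 (RAW on I5.r3 (WB@15)) EX@16 MEM@17 WB@18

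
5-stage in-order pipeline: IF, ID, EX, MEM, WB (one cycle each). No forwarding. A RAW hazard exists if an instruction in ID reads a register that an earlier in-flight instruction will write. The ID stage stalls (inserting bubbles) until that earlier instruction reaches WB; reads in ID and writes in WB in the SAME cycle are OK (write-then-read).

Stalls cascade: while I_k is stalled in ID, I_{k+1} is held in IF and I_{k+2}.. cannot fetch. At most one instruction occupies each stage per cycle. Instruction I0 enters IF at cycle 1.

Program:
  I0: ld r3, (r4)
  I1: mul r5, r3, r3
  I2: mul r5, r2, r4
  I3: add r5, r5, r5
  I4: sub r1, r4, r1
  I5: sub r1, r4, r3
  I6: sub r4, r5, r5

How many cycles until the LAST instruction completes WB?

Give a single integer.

Answer: 15

Derivation:
I0 ld r3 <- r4: IF@1 ID@2 stall=0 (-) EX@3 MEM@4 WB@5
I1 mul r5 <- r3,r3: IF@2 ID@3 stall=2 (RAW on I0.r3 (WB@5)) EX@6 MEM@7 WB@8
I2 mul r5 <- r2,r4: IF@3 ID@6 stall=0 (-) EX@7 MEM@8 WB@9
I3 add r5 <- r5,r5: IF@6 ID@7 stall=2 (RAW on I2.r5 (WB@9)) EX@10 MEM@11 WB@12
I4 sub r1 <- r4,r1: IF@7 ID@10 stall=0 (-) EX@11 MEM@12 WB@13
I5 sub r1 <- r4,r3: IF@10 ID@11 stall=0 (-) EX@12 MEM@13 WB@14
I6 sub r4 <- r5,r5: IF@11 ID@12 stall=0 (-) EX@13 MEM@14 WB@15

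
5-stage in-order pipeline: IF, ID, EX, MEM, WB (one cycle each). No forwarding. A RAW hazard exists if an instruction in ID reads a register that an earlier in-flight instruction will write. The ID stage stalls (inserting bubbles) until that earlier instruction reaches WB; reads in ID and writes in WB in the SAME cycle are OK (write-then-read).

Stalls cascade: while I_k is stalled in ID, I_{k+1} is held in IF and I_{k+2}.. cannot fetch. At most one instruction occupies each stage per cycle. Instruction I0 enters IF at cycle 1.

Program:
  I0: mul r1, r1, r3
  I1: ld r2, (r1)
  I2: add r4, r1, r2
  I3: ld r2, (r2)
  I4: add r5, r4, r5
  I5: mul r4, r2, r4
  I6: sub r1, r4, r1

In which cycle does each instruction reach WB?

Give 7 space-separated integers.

Answer: 5 8 11 12 14 15 18

Derivation:
I0 mul r1 <- r1,r3: IF@1 ID@2 stall=0 (-) EX@3 MEM@4 WB@5
I1 ld r2 <- r1: IF@2 ID@3 stall=2 (RAW on I0.r1 (WB@5)) EX@6 MEM@7 WB@8
I2 add r4 <- r1,r2: IF@3 ID@6 stall=2 (RAW on I1.r2 (WB@8)) EX@9 MEM@10 WB@11
I3 ld r2 <- r2: IF@6 ID@9 stall=0 (-) EX@10 MEM@11 WB@12
I4 add r5 <- r4,r5: IF@9 ID@10 stall=1 (RAW on I2.r4 (WB@11)) EX@12 MEM@13 WB@14
I5 mul r4 <- r2,r4: IF@10 ID@12 stall=0 (-) EX@13 MEM@14 WB@15
I6 sub r1 <- r4,r1: IF@12 ID@13 stall=2 (RAW on I5.r4 (WB@15)) EX@16 MEM@17 WB@18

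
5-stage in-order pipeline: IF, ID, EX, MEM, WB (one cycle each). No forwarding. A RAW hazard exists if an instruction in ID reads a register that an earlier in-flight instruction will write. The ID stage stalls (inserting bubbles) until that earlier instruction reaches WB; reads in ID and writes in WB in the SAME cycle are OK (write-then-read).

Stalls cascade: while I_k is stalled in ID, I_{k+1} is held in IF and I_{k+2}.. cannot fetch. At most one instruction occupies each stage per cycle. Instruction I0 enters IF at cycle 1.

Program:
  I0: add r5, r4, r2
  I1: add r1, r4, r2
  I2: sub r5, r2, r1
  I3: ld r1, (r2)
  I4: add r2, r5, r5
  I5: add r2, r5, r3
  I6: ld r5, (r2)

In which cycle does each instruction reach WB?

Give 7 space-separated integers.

Answer: 5 6 9 10 12 13 16

Derivation:
I0 add r5 <- r4,r2: IF@1 ID@2 stall=0 (-) EX@3 MEM@4 WB@5
I1 add r1 <- r4,r2: IF@2 ID@3 stall=0 (-) EX@4 MEM@5 WB@6
I2 sub r5 <- r2,r1: IF@3 ID@4 stall=2 (RAW on I1.r1 (WB@6)) EX@7 MEM@8 WB@9
I3 ld r1 <- r2: IF@4 ID@7 stall=0 (-) EX@8 MEM@9 WB@10
I4 add r2 <- r5,r5: IF@7 ID@8 stall=1 (RAW on I2.r5 (WB@9)) EX@10 MEM@11 WB@12
I5 add r2 <- r5,r3: IF@8 ID@10 stall=0 (-) EX@11 MEM@12 WB@13
I6 ld r5 <- r2: IF@10 ID@11 stall=2 (RAW on I5.r2 (WB@13)) EX@14 MEM@15 WB@16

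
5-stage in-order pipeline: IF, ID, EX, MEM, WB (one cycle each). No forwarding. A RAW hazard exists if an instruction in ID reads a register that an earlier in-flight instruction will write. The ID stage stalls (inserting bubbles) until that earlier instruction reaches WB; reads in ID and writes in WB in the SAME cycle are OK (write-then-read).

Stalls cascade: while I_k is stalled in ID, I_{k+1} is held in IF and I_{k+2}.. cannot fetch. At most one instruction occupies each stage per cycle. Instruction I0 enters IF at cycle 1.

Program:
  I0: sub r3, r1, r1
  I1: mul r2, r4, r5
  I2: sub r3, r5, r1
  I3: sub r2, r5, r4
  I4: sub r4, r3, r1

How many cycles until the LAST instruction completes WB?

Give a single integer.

Answer: 10

Derivation:
I0 sub r3 <- r1,r1: IF@1 ID@2 stall=0 (-) EX@3 MEM@4 WB@5
I1 mul r2 <- r4,r5: IF@2 ID@3 stall=0 (-) EX@4 MEM@5 WB@6
I2 sub r3 <- r5,r1: IF@3 ID@4 stall=0 (-) EX@5 MEM@6 WB@7
I3 sub r2 <- r5,r4: IF@4 ID@5 stall=0 (-) EX@6 MEM@7 WB@8
I4 sub r4 <- r3,r1: IF@5 ID@6 stall=1 (RAW on I2.r3 (WB@7)) EX@8 MEM@9 WB@10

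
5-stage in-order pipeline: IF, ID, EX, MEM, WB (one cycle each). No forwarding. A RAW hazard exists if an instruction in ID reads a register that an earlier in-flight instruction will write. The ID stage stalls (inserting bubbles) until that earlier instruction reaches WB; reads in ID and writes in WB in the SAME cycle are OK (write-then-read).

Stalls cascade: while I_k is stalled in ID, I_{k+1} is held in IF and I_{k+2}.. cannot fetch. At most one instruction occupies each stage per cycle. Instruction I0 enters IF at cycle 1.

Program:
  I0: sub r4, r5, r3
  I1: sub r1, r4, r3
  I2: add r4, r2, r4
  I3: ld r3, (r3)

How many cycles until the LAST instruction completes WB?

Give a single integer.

Answer: 10

Derivation:
I0 sub r4 <- r5,r3: IF@1 ID@2 stall=0 (-) EX@3 MEM@4 WB@5
I1 sub r1 <- r4,r3: IF@2 ID@3 stall=2 (RAW on I0.r4 (WB@5)) EX@6 MEM@7 WB@8
I2 add r4 <- r2,r4: IF@3 ID@6 stall=0 (-) EX@7 MEM@8 WB@9
I3 ld r3 <- r3: IF@6 ID@7 stall=0 (-) EX@8 MEM@9 WB@10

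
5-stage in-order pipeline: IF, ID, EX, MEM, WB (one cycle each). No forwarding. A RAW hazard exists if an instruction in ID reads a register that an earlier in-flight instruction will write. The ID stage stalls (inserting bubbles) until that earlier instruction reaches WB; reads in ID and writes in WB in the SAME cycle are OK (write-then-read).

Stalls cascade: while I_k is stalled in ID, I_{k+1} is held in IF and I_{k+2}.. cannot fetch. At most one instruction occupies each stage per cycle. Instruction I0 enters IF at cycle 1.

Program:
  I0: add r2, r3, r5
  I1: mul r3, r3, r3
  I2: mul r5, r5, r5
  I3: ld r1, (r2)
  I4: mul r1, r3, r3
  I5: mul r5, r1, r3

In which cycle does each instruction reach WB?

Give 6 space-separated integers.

I0 add r2 <- r3,r5: IF@1 ID@2 stall=0 (-) EX@3 MEM@4 WB@5
I1 mul r3 <- r3,r3: IF@2 ID@3 stall=0 (-) EX@4 MEM@5 WB@6
I2 mul r5 <- r5,r5: IF@3 ID@4 stall=0 (-) EX@5 MEM@6 WB@7
I3 ld r1 <- r2: IF@4 ID@5 stall=0 (-) EX@6 MEM@7 WB@8
I4 mul r1 <- r3,r3: IF@5 ID@6 stall=0 (-) EX@7 MEM@8 WB@9
I5 mul r5 <- r1,r3: IF@6 ID@7 stall=2 (RAW on I4.r1 (WB@9)) EX@10 MEM@11 WB@12

Answer: 5 6 7 8 9 12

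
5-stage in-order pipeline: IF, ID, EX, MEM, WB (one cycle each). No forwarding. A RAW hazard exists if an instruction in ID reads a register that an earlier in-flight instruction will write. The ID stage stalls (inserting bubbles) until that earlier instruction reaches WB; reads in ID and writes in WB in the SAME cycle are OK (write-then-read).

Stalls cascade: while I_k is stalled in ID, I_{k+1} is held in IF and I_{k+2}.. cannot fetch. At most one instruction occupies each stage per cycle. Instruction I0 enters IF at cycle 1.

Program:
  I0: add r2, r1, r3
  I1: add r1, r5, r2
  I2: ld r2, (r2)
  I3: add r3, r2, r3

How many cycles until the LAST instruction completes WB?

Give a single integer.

Answer: 12

Derivation:
I0 add r2 <- r1,r3: IF@1 ID@2 stall=0 (-) EX@3 MEM@4 WB@5
I1 add r1 <- r5,r2: IF@2 ID@3 stall=2 (RAW on I0.r2 (WB@5)) EX@6 MEM@7 WB@8
I2 ld r2 <- r2: IF@3 ID@6 stall=0 (-) EX@7 MEM@8 WB@9
I3 add r3 <- r2,r3: IF@6 ID@7 stall=2 (RAW on I2.r2 (WB@9)) EX@10 MEM@11 WB@12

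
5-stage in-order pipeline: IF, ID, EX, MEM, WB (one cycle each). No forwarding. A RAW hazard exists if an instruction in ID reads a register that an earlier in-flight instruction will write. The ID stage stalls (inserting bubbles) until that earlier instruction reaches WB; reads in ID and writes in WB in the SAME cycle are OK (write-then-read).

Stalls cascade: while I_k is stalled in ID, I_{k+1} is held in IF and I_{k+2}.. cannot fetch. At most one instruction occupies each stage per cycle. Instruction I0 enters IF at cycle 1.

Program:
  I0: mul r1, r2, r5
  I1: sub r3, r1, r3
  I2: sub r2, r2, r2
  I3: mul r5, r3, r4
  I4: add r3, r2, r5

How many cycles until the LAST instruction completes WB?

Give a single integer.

I0 mul r1 <- r2,r5: IF@1 ID@2 stall=0 (-) EX@3 MEM@4 WB@5
I1 sub r3 <- r1,r3: IF@2 ID@3 stall=2 (RAW on I0.r1 (WB@5)) EX@6 MEM@7 WB@8
I2 sub r2 <- r2,r2: IF@3 ID@6 stall=0 (-) EX@7 MEM@8 WB@9
I3 mul r5 <- r3,r4: IF@6 ID@7 stall=1 (RAW on I1.r3 (WB@8)) EX@9 MEM@10 WB@11
I4 add r3 <- r2,r5: IF@7 ID@9 stall=2 (RAW on I3.r5 (WB@11)) EX@12 MEM@13 WB@14

Answer: 14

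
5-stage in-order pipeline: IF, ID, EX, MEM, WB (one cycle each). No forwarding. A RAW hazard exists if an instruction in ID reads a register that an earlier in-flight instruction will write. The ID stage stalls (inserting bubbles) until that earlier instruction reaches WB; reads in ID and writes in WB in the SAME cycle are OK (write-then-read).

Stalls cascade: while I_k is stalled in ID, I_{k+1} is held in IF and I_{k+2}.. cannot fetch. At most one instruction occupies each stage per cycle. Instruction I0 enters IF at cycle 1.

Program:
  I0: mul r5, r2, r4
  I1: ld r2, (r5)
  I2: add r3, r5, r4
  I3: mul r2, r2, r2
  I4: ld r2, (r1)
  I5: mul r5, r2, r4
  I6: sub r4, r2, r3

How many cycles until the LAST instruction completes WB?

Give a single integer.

I0 mul r5 <- r2,r4: IF@1 ID@2 stall=0 (-) EX@3 MEM@4 WB@5
I1 ld r2 <- r5: IF@2 ID@3 stall=2 (RAW on I0.r5 (WB@5)) EX@6 MEM@7 WB@8
I2 add r3 <- r5,r4: IF@3 ID@6 stall=0 (-) EX@7 MEM@8 WB@9
I3 mul r2 <- r2,r2: IF@6 ID@7 stall=1 (RAW on I1.r2 (WB@8)) EX@9 MEM@10 WB@11
I4 ld r2 <- r1: IF@7 ID@9 stall=0 (-) EX@10 MEM@11 WB@12
I5 mul r5 <- r2,r4: IF@9 ID@10 stall=2 (RAW on I4.r2 (WB@12)) EX@13 MEM@14 WB@15
I6 sub r4 <- r2,r3: IF@10 ID@13 stall=0 (-) EX@14 MEM@15 WB@16

Answer: 16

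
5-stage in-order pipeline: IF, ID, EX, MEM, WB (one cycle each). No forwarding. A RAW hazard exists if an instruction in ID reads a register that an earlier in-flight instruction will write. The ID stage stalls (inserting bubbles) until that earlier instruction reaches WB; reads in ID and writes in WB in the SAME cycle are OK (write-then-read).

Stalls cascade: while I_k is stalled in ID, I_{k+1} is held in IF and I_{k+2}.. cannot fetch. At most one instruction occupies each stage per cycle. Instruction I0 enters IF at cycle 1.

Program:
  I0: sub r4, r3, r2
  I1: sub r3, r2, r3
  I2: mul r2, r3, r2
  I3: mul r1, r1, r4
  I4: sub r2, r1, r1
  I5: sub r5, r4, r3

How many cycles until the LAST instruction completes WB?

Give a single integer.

Answer: 14

Derivation:
I0 sub r4 <- r3,r2: IF@1 ID@2 stall=0 (-) EX@3 MEM@4 WB@5
I1 sub r3 <- r2,r3: IF@2 ID@3 stall=0 (-) EX@4 MEM@5 WB@6
I2 mul r2 <- r3,r2: IF@3 ID@4 stall=2 (RAW on I1.r3 (WB@6)) EX@7 MEM@8 WB@9
I3 mul r1 <- r1,r4: IF@4 ID@7 stall=0 (-) EX@8 MEM@9 WB@10
I4 sub r2 <- r1,r1: IF@7 ID@8 stall=2 (RAW on I3.r1 (WB@10)) EX@11 MEM@12 WB@13
I5 sub r5 <- r4,r3: IF@8 ID@11 stall=0 (-) EX@12 MEM@13 WB@14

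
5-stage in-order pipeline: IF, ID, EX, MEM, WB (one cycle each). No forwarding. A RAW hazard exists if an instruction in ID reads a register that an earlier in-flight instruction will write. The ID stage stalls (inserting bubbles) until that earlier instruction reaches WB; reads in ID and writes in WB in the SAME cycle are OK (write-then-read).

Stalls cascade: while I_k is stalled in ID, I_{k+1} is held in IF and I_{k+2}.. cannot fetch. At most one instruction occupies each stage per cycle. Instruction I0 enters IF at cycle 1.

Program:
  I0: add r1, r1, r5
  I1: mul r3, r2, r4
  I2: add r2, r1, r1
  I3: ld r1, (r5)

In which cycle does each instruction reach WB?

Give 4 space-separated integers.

Answer: 5 6 8 9

Derivation:
I0 add r1 <- r1,r5: IF@1 ID@2 stall=0 (-) EX@3 MEM@4 WB@5
I1 mul r3 <- r2,r4: IF@2 ID@3 stall=0 (-) EX@4 MEM@5 WB@6
I2 add r2 <- r1,r1: IF@3 ID@4 stall=1 (RAW on I0.r1 (WB@5)) EX@6 MEM@7 WB@8
I3 ld r1 <- r5: IF@4 ID@6 stall=0 (-) EX@7 MEM@8 WB@9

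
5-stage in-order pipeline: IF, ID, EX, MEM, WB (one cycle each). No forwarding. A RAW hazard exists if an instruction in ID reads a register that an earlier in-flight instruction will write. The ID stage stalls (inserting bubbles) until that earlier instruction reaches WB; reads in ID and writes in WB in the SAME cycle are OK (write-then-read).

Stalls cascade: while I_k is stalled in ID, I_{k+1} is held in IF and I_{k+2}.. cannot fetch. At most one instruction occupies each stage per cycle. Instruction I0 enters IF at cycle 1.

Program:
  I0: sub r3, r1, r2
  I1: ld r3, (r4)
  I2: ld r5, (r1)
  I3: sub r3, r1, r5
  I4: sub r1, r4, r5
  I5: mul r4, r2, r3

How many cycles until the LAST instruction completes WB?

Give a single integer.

Answer: 13

Derivation:
I0 sub r3 <- r1,r2: IF@1 ID@2 stall=0 (-) EX@3 MEM@4 WB@5
I1 ld r3 <- r4: IF@2 ID@3 stall=0 (-) EX@4 MEM@5 WB@6
I2 ld r5 <- r1: IF@3 ID@4 stall=0 (-) EX@5 MEM@6 WB@7
I3 sub r3 <- r1,r5: IF@4 ID@5 stall=2 (RAW on I2.r5 (WB@7)) EX@8 MEM@9 WB@10
I4 sub r1 <- r4,r5: IF@5 ID@8 stall=0 (-) EX@9 MEM@10 WB@11
I5 mul r4 <- r2,r3: IF@8 ID@9 stall=1 (RAW on I3.r3 (WB@10)) EX@11 MEM@12 WB@13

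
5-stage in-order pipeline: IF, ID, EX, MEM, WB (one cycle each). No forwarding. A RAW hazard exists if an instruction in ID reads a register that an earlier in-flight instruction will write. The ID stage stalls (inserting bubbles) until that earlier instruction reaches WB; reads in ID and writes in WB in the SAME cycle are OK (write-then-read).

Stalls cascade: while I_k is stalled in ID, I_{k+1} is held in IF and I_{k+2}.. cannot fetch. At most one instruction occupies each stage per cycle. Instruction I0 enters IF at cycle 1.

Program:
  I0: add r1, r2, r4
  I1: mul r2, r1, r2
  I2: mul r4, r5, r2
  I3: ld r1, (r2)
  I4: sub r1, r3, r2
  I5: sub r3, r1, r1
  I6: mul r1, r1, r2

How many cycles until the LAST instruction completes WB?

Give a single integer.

I0 add r1 <- r2,r4: IF@1 ID@2 stall=0 (-) EX@3 MEM@4 WB@5
I1 mul r2 <- r1,r2: IF@2 ID@3 stall=2 (RAW on I0.r1 (WB@5)) EX@6 MEM@7 WB@8
I2 mul r4 <- r5,r2: IF@3 ID@6 stall=2 (RAW on I1.r2 (WB@8)) EX@9 MEM@10 WB@11
I3 ld r1 <- r2: IF@6 ID@9 stall=0 (-) EX@10 MEM@11 WB@12
I4 sub r1 <- r3,r2: IF@9 ID@10 stall=0 (-) EX@11 MEM@12 WB@13
I5 sub r3 <- r1,r1: IF@10 ID@11 stall=2 (RAW on I4.r1 (WB@13)) EX@14 MEM@15 WB@16
I6 mul r1 <- r1,r2: IF@11 ID@14 stall=0 (-) EX@15 MEM@16 WB@17

Answer: 17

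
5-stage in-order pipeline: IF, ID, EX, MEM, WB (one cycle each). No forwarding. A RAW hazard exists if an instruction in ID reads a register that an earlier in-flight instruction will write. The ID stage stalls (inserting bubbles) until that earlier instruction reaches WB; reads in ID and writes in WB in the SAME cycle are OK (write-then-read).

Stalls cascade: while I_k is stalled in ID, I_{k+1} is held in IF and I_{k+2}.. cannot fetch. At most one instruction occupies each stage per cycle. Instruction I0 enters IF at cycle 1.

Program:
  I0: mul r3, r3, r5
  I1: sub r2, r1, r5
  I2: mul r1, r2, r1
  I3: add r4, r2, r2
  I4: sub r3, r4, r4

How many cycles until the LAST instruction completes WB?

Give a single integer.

I0 mul r3 <- r3,r5: IF@1 ID@2 stall=0 (-) EX@3 MEM@4 WB@5
I1 sub r2 <- r1,r5: IF@2 ID@3 stall=0 (-) EX@4 MEM@5 WB@6
I2 mul r1 <- r2,r1: IF@3 ID@4 stall=2 (RAW on I1.r2 (WB@6)) EX@7 MEM@8 WB@9
I3 add r4 <- r2,r2: IF@4 ID@7 stall=0 (-) EX@8 MEM@9 WB@10
I4 sub r3 <- r4,r4: IF@7 ID@8 stall=2 (RAW on I3.r4 (WB@10)) EX@11 MEM@12 WB@13

Answer: 13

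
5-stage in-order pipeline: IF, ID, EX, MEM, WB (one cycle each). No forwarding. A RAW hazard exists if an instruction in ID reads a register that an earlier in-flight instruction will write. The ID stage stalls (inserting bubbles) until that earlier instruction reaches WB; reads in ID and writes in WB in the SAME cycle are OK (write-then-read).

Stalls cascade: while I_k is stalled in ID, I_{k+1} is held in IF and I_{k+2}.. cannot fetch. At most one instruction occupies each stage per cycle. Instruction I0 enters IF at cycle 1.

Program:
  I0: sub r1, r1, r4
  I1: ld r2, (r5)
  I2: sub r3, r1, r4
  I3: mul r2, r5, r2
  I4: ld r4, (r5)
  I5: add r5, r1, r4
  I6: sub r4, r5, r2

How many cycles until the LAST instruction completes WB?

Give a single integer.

Answer: 16

Derivation:
I0 sub r1 <- r1,r4: IF@1 ID@2 stall=0 (-) EX@3 MEM@4 WB@5
I1 ld r2 <- r5: IF@2 ID@3 stall=0 (-) EX@4 MEM@5 WB@6
I2 sub r3 <- r1,r4: IF@3 ID@4 stall=1 (RAW on I0.r1 (WB@5)) EX@6 MEM@7 WB@8
I3 mul r2 <- r5,r2: IF@4 ID@6 stall=0 (-) EX@7 MEM@8 WB@9
I4 ld r4 <- r5: IF@6 ID@7 stall=0 (-) EX@8 MEM@9 WB@10
I5 add r5 <- r1,r4: IF@7 ID@8 stall=2 (RAW on I4.r4 (WB@10)) EX@11 MEM@12 WB@13
I6 sub r4 <- r5,r2: IF@8 ID@11 stall=2 (RAW on I5.r5 (WB@13)) EX@14 MEM@15 WB@16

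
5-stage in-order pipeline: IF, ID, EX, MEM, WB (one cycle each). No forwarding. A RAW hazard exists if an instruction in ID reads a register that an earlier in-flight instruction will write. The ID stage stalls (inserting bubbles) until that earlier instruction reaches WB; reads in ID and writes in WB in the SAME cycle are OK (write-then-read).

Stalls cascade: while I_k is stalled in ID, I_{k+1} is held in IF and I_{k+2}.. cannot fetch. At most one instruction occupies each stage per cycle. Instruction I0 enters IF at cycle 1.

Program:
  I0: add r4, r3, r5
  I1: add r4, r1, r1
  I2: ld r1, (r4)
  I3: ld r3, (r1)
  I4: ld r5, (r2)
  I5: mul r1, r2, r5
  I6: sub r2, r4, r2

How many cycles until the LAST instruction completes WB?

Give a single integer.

Answer: 17

Derivation:
I0 add r4 <- r3,r5: IF@1 ID@2 stall=0 (-) EX@3 MEM@4 WB@5
I1 add r4 <- r1,r1: IF@2 ID@3 stall=0 (-) EX@4 MEM@5 WB@6
I2 ld r1 <- r4: IF@3 ID@4 stall=2 (RAW on I1.r4 (WB@6)) EX@7 MEM@8 WB@9
I3 ld r3 <- r1: IF@4 ID@7 stall=2 (RAW on I2.r1 (WB@9)) EX@10 MEM@11 WB@12
I4 ld r5 <- r2: IF@7 ID@10 stall=0 (-) EX@11 MEM@12 WB@13
I5 mul r1 <- r2,r5: IF@10 ID@11 stall=2 (RAW on I4.r5 (WB@13)) EX@14 MEM@15 WB@16
I6 sub r2 <- r4,r2: IF@11 ID@14 stall=0 (-) EX@15 MEM@16 WB@17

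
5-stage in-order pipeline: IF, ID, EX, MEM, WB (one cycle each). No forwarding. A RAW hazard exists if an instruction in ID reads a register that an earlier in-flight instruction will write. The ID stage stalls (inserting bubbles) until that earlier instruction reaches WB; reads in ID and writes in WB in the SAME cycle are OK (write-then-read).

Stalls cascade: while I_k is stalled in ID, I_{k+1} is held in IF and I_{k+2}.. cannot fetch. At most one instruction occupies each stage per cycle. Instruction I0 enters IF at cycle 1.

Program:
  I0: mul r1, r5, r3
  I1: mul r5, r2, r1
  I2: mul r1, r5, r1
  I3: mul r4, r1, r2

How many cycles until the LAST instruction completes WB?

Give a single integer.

I0 mul r1 <- r5,r3: IF@1 ID@2 stall=0 (-) EX@3 MEM@4 WB@5
I1 mul r5 <- r2,r1: IF@2 ID@3 stall=2 (RAW on I0.r1 (WB@5)) EX@6 MEM@7 WB@8
I2 mul r1 <- r5,r1: IF@3 ID@6 stall=2 (RAW on I1.r5 (WB@8)) EX@9 MEM@10 WB@11
I3 mul r4 <- r1,r2: IF@6 ID@9 stall=2 (RAW on I2.r1 (WB@11)) EX@12 MEM@13 WB@14

Answer: 14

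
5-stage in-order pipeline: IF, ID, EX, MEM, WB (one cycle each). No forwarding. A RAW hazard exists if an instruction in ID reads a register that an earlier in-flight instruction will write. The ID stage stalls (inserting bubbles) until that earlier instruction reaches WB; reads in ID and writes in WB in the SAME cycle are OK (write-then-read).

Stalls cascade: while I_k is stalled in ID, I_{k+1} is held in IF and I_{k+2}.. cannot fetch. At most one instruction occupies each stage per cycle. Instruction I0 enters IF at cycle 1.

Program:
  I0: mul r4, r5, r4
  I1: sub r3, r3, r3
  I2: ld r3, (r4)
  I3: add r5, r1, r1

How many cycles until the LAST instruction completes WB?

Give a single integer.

Answer: 9

Derivation:
I0 mul r4 <- r5,r4: IF@1 ID@2 stall=0 (-) EX@3 MEM@4 WB@5
I1 sub r3 <- r3,r3: IF@2 ID@3 stall=0 (-) EX@4 MEM@5 WB@6
I2 ld r3 <- r4: IF@3 ID@4 stall=1 (RAW on I0.r4 (WB@5)) EX@6 MEM@7 WB@8
I3 add r5 <- r1,r1: IF@4 ID@6 stall=0 (-) EX@7 MEM@8 WB@9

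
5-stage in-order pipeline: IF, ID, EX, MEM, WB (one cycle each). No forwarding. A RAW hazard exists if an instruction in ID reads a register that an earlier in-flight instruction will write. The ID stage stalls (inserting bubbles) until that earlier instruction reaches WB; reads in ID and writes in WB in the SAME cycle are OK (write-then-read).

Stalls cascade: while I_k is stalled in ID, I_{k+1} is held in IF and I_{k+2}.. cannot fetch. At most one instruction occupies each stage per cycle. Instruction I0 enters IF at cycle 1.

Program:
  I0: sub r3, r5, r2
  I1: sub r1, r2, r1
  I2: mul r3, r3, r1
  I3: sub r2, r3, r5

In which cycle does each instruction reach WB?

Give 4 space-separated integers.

I0 sub r3 <- r5,r2: IF@1 ID@2 stall=0 (-) EX@3 MEM@4 WB@5
I1 sub r1 <- r2,r1: IF@2 ID@3 stall=0 (-) EX@4 MEM@5 WB@6
I2 mul r3 <- r3,r1: IF@3 ID@4 stall=2 (RAW on I1.r1 (WB@6)) EX@7 MEM@8 WB@9
I3 sub r2 <- r3,r5: IF@4 ID@7 stall=2 (RAW on I2.r3 (WB@9)) EX@10 MEM@11 WB@12

Answer: 5 6 9 12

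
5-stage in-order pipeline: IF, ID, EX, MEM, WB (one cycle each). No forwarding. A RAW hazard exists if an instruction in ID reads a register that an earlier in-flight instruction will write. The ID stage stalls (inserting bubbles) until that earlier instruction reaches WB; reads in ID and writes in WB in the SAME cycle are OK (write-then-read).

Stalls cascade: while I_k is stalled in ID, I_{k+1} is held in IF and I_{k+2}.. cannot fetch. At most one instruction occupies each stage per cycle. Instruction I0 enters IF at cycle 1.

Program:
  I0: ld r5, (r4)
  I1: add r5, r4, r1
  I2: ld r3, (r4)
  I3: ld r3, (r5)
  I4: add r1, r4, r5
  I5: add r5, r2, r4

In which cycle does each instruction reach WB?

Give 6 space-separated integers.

Answer: 5 6 7 9 10 11

Derivation:
I0 ld r5 <- r4: IF@1 ID@2 stall=0 (-) EX@3 MEM@4 WB@5
I1 add r5 <- r4,r1: IF@2 ID@3 stall=0 (-) EX@4 MEM@5 WB@6
I2 ld r3 <- r4: IF@3 ID@4 stall=0 (-) EX@5 MEM@6 WB@7
I3 ld r3 <- r5: IF@4 ID@5 stall=1 (RAW on I1.r5 (WB@6)) EX@7 MEM@8 WB@9
I4 add r1 <- r4,r5: IF@5 ID@7 stall=0 (-) EX@8 MEM@9 WB@10
I5 add r5 <- r2,r4: IF@7 ID@8 stall=0 (-) EX@9 MEM@10 WB@11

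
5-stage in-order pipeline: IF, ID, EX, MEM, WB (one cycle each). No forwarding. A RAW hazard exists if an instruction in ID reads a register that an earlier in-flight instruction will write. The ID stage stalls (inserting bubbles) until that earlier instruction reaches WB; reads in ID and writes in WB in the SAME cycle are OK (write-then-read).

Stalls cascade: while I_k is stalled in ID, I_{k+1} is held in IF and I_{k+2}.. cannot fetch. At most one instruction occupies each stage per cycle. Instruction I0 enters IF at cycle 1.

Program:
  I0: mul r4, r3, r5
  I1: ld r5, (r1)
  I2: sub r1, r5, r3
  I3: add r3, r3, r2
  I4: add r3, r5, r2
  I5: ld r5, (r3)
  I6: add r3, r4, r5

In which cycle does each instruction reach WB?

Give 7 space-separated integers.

I0 mul r4 <- r3,r5: IF@1 ID@2 stall=0 (-) EX@3 MEM@4 WB@5
I1 ld r5 <- r1: IF@2 ID@3 stall=0 (-) EX@4 MEM@5 WB@6
I2 sub r1 <- r5,r3: IF@3 ID@4 stall=2 (RAW on I1.r5 (WB@6)) EX@7 MEM@8 WB@9
I3 add r3 <- r3,r2: IF@4 ID@7 stall=0 (-) EX@8 MEM@9 WB@10
I4 add r3 <- r5,r2: IF@7 ID@8 stall=0 (-) EX@9 MEM@10 WB@11
I5 ld r5 <- r3: IF@8 ID@9 stall=2 (RAW on I4.r3 (WB@11)) EX@12 MEM@13 WB@14
I6 add r3 <- r4,r5: IF@9 ID@12 stall=2 (RAW on I5.r5 (WB@14)) EX@15 MEM@16 WB@17

Answer: 5 6 9 10 11 14 17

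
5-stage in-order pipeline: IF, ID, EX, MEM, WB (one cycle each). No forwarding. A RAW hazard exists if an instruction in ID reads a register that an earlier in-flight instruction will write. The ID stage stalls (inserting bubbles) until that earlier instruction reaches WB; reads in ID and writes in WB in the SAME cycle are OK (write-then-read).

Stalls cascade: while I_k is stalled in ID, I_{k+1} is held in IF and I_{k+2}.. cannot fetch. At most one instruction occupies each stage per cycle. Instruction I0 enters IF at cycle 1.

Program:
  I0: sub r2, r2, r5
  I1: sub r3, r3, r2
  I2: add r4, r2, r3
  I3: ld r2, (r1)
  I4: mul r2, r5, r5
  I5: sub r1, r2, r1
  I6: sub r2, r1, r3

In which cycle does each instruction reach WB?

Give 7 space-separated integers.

I0 sub r2 <- r2,r5: IF@1 ID@2 stall=0 (-) EX@3 MEM@4 WB@5
I1 sub r3 <- r3,r2: IF@2 ID@3 stall=2 (RAW on I0.r2 (WB@5)) EX@6 MEM@7 WB@8
I2 add r4 <- r2,r3: IF@3 ID@6 stall=2 (RAW on I1.r3 (WB@8)) EX@9 MEM@10 WB@11
I3 ld r2 <- r1: IF@6 ID@9 stall=0 (-) EX@10 MEM@11 WB@12
I4 mul r2 <- r5,r5: IF@9 ID@10 stall=0 (-) EX@11 MEM@12 WB@13
I5 sub r1 <- r2,r1: IF@10 ID@11 stall=2 (RAW on I4.r2 (WB@13)) EX@14 MEM@15 WB@16
I6 sub r2 <- r1,r3: IF@11 ID@14 stall=2 (RAW on I5.r1 (WB@16)) EX@17 MEM@18 WB@19

Answer: 5 8 11 12 13 16 19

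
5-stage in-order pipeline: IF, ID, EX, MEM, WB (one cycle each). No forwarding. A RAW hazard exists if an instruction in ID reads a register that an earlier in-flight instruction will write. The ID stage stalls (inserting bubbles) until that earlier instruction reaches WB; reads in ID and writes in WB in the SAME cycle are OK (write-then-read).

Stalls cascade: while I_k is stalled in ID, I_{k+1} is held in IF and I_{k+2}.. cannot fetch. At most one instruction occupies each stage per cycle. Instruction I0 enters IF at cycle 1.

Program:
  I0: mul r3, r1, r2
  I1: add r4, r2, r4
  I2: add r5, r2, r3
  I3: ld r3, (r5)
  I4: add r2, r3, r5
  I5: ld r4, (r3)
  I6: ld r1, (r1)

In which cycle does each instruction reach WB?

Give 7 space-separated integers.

Answer: 5 6 8 11 14 15 16

Derivation:
I0 mul r3 <- r1,r2: IF@1 ID@2 stall=0 (-) EX@3 MEM@4 WB@5
I1 add r4 <- r2,r4: IF@2 ID@3 stall=0 (-) EX@4 MEM@5 WB@6
I2 add r5 <- r2,r3: IF@3 ID@4 stall=1 (RAW on I0.r3 (WB@5)) EX@6 MEM@7 WB@8
I3 ld r3 <- r5: IF@4 ID@6 stall=2 (RAW on I2.r5 (WB@8)) EX@9 MEM@10 WB@11
I4 add r2 <- r3,r5: IF@6 ID@9 stall=2 (RAW on I3.r3 (WB@11)) EX@12 MEM@13 WB@14
I5 ld r4 <- r3: IF@9 ID@12 stall=0 (-) EX@13 MEM@14 WB@15
I6 ld r1 <- r1: IF@12 ID@13 stall=0 (-) EX@14 MEM@15 WB@16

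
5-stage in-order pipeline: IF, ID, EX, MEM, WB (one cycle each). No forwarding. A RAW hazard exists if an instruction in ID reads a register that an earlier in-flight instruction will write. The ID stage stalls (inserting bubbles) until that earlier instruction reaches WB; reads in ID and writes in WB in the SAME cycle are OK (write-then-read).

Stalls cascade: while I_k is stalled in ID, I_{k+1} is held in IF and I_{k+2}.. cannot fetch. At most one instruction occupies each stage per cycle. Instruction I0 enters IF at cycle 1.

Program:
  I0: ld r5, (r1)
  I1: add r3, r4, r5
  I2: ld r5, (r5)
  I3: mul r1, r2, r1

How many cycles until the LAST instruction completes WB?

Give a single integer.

I0 ld r5 <- r1: IF@1 ID@2 stall=0 (-) EX@3 MEM@4 WB@5
I1 add r3 <- r4,r5: IF@2 ID@3 stall=2 (RAW on I0.r5 (WB@5)) EX@6 MEM@7 WB@8
I2 ld r5 <- r5: IF@3 ID@6 stall=0 (-) EX@7 MEM@8 WB@9
I3 mul r1 <- r2,r1: IF@6 ID@7 stall=0 (-) EX@8 MEM@9 WB@10

Answer: 10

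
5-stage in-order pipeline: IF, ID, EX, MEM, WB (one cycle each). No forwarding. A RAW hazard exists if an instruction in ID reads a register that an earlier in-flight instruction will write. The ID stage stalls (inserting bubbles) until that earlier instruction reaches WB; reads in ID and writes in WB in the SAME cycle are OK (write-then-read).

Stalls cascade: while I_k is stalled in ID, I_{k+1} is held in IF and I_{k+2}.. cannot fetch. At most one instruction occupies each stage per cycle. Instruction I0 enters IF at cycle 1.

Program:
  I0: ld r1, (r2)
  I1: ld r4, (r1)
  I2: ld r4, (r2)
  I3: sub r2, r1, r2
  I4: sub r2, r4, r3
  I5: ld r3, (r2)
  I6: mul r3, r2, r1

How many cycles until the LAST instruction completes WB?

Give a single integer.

Answer: 16

Derivation:
I0 ld r1 <- r2: IF@1 ID@2 stall=0 (-) EX@3 MEM@4 WB@5
I1 ld r4 <- r1: IF@2 ID@3 stall=2 (RAW on I0.r1 (WB@5)) EX@6 MEM@7 WB@8
I2 ld r4 <- r2: IF@3 ID@6 stall=0 (-) EX@7 MEM@8 WB@9
I3 sub r2 <- r1,r2: IF@6 ID@7 stall=0 (-) EX@8 MEM@9 WB@10
I4 sub r2 <- r4,r3: IF@7 ID@8 stall=1 (RAW on I2.r4 (WB@9)) EX@10 MEM@11 WB@12
I5 ld r3 <- r2: IF@8 ID@10 stall=2 (RAW on I4.r2 (WB@12)) EX@13 MEM@14 WB@15
I6 mul r3 <- r2,r1: IF@10 ID@13 stall=0 (-) EX@14 MEM@15 WB@16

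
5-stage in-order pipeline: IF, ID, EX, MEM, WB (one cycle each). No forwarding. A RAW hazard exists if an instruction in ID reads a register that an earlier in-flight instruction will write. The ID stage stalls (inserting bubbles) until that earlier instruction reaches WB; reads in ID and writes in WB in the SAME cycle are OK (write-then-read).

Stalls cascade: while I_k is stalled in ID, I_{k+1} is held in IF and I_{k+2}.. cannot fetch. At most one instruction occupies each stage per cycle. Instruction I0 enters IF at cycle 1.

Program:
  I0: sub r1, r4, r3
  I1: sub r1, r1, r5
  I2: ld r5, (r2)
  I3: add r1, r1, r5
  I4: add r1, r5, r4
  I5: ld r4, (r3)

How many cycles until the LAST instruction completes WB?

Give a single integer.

Answer: 14

Derivation:
I0 sub r1 <- r4,r3: IF@1 ID@2 stall=0 (-) EX@3 MEM@4 WB@5
I1 sub r1 <- r1,r5: IF@2 ID@3 stall=2 (RAW on I0.r1 (WB@5)) EX@6 MEM@7 WB@8
I2 ld r5 <- r2: IF@3 ID@6 stall=0 (-) EX@7 MEM@8 WB@9
I3 add r1 <- r1,r5: IF@6 ID@7 stall=2 (RAW on I2.r5 (WB@9)) EX@10 MEM@11 WB@12
I4 add r1 <- r5,r4: IF@7 ID@10 stall=0 (-) EX@11 MEM@12 WB@13
I5 ld r4 <- r3: IF@10 ID@11 stall=0 (-) EX@12 MEM@13 WB@14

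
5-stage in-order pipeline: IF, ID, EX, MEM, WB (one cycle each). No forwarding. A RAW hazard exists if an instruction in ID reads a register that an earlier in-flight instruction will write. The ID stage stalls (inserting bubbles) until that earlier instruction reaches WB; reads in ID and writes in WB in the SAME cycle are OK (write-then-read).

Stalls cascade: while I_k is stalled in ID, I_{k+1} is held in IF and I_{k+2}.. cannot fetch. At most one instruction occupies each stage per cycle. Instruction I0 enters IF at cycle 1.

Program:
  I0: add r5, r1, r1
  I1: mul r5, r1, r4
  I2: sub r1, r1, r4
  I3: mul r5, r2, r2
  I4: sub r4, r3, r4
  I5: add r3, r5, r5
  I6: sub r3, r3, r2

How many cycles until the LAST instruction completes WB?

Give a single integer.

Answer: 14

Derivation:
I0 add r5 <- r1,r1: IF@1 ID@2 stall=0 (-) EX@3 MEM@4 WB@5
I1 mul r5 <- r1,r4: IF@2 ID@3 stall=0 (-) EX@4 MEM@5 WB@6
I2 sub r1 <- r1,r4: IF@3 ID@4 stall=0 (-) EX@5 MEM@6 WB@7
I3 mul r5 <- r2,r2: IF@4 ID@5 stall=0 (-) EX@6 MEM@7 WB@8
I4 sub r4 <- r3,r4: IF@5 ID@6 stall=0 (-) EX@7 MEM@8 WB@9
I5 add r3 <- r5,r5: IF@6 ID@7 stall=1 (RAW on I3.r5 (WB@8)) EX@9 MEM@10 WB@11
I6 sub r3 <- r3,r2: IF@7 ID@9 stall=2 (RAW on I5.r3 (WB@11)) EX@12 MEM@13 WB@14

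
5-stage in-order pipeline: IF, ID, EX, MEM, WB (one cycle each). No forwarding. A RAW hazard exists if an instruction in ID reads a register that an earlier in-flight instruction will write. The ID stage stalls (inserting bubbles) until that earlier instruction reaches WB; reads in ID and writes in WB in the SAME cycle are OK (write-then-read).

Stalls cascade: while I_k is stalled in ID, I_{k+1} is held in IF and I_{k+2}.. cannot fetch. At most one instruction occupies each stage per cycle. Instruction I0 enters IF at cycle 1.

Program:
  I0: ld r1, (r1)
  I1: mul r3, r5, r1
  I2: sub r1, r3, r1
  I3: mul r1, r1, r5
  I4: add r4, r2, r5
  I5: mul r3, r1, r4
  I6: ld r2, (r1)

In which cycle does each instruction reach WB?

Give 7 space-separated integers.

Answer: 5 8 11 14 15 18 19

Derivation:
I0 ld r1 <- r1: IF@1 ID@2 stall=0 (-) EX@3 MEM@4 WB@5
I1 mul r3 <- r5,r1: IF@2 ID@3 stall=2 (RAW on I0.r1 (WB@5)) EX@6 MEM@7 WB@8
I2 sub r1 <- r3,r1: IF@3 ID@6 stall=2 (RAW on I1.r3 (WB@8)) EX@9 MEM@10 WB@11
I3 mul r1 <- r1,r5: IF@6 ID@9 stall=2 (RAW on I2.r1 (WB@11)) EX@12 MEM@13 WB@14
I4 add r4 <- r2,r5: IF@9 ID@12 stall=0 (-) EX@13 MEM@14 WB@15
I5 mul r3 <- r1,r4: IF@12 ID@13 stall=2 (RAW on I4.r4 (WB@15)) EX@16 MEM@17 WB@18
I6 ld r2 <- r1: IF@13 ID@16 stall=0 (-) EX@17 MEM@18 WB@19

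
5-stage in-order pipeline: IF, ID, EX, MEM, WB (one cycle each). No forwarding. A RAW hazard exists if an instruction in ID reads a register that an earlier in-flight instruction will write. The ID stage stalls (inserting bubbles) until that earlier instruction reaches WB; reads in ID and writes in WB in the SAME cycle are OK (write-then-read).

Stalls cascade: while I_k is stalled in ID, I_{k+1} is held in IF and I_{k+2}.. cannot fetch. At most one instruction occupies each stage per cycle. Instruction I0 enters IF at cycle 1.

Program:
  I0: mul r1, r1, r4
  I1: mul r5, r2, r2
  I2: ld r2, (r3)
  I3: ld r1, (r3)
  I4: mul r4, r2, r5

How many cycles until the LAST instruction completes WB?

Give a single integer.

Answer: 10

Derivation:
I0 mul r1 <- r1,r4: IF@1 ID@2 stall=0 (-) EX@3 MEM@4 WB@5
I1 mul r5 <- r2,r2: IF@2 ID@3 stall=0 (-) EX@4 MEM@5 WB@6
I2 ld r2 <- r3: IF@3 ID@4 stall=0 (-) EX@5 MEM@6 WB@7
I3 ld r1 <- r3: IF@4 ID@5 stall=0 (-) EX@6 MEM@7 WB@8
I4 mul r4 <- r2,r5: IF@5 ID@6 stall=1 (RAW on I2.r2 (WB@7)) EX@8 MEM@9 WB@10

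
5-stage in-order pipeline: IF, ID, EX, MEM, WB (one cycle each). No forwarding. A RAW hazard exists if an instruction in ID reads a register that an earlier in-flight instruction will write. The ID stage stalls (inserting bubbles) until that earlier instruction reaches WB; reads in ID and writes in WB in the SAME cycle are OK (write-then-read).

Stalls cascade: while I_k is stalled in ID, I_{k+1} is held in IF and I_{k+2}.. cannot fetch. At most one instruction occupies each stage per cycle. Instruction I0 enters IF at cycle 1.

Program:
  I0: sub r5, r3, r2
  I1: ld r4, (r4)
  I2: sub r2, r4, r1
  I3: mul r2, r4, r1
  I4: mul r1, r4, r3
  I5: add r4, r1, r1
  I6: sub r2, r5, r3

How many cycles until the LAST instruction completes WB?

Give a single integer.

Answer: 15

Derivation:
I0 sub r5 <- r3,r2: IF@1 ID@2 stall=0 (-) EX@3 MEM@4 WB@5
I1 ld r4 <- r4: IF@2 ID@3 stall=0 (-) EX@4 MEM@5 WB@6
I2 sub r2 <- r4,r1: IF@3 ID@4 stall=2 (RAW on I1.r4 (WB@6)) EX@7 MEM@8 WB@9
I3 mul r2 <- r4,r1: IF@4 ID@7 stall=0 (-) EX@8 MEM@9 WB@10
I4 mul r1 <- r4,r3: IF@7 ID@8 stall=0 (-) EX@9 MEM@10 WB@11
I5 add r4 <- r1,r1: IF@8 ID@9 stall=2 (RAW on I4.r1 (WB@11)) EX@12 MEM@13 WB@14
I6 sub r2 <- r5,r3: IF@9 ID@12 stall=0 (-) EX@13 MEM@14 WB@15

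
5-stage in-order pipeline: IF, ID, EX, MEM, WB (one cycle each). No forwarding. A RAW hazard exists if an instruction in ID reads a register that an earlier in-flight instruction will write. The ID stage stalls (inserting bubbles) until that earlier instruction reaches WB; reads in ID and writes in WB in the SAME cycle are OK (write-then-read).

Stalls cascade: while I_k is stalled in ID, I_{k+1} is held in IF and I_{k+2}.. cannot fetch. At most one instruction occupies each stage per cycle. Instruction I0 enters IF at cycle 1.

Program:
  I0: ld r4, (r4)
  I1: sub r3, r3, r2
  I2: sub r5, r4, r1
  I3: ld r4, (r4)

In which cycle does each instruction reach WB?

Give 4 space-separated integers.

Answer: 5 6 8 9

Derivation:
I0 ld r4 <- r4: IF@1 ID@2 stall=0 (-) EX@3 MEM@4 WB@5
I1 sub r3 <- r3,r2: IF@2 ID@3 stall=0 (-) EX@4 MEM@5 WB@6
I2 sub r5 <- r4,r1: IF@3 ID@4 stall=1 (RAW on I0.r4 (WB@5)) EX@6 MEM@7 WB@8
I3 ld r4 <- r4: IF@4 ID@6 stall=0 (-) EX@7 MEM@8 WB@9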